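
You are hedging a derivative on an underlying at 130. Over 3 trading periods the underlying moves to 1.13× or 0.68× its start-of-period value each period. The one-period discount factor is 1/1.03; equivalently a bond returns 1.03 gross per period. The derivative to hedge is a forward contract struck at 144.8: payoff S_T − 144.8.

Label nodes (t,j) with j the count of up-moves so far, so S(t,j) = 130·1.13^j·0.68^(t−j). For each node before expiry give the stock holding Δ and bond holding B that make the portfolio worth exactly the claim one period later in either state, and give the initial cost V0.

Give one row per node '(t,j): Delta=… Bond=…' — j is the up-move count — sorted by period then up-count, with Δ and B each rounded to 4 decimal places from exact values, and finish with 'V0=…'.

Since d<R<u, set p* = (R−d)/(u−d) = 0.7778; price each node as the discounted p*-expectation of its children.
Terminal payoffs: V(3,0)=-103.9238, V(3,1)=-76.8734, V(3,2)=-31.9220, V(3,3)=42.7766
Node (2,0) S=60.1120: V=(p*·-76.8734+(1−p*)·-103.9238)/1.03=-80.4705; Δ=(-76.8734−-103.9238)/(67.9266−40.8762)=1.0000; B=V−Δ·S=-140.5825
Node (2,1) S=99.8920: V=(p*·-31.9220+(1−p*)·-76.8734)/1.03=-40.6905; Δ=(-31.9220−-76.8734)/(112.8780−67.9266)=1.0000; B=V−Δ·S=-140.5825
Node (2,2) S=165.9970: V=(p*·42.7766+(1−p*)·-31.9220)/1.03=25.4145; Δ=(42.7766−-31.9220)/(187.5766−112.8780)=1.0000; B=V−Δ·S=-140.5825
Node (1,0) S=88.4000: V=(p*·-40.6905+(1−p*)·-80.4705)/1.03=-48.0879; Δ=(-40.6905−-80.4705)/(99.8920−60.1120)=1.0000; B=V−Δ·S=-136.4879
Node (1,1) S=146.9000: V=(p*·25.4145+(1−p*)·-40.6905)/1.03=10.4121; Δ=(25.4145−-40.6905)/(165.9970−99.8920)=1.0000; B=V−Δ·S=-136.4879
Node (0,0) S=130.0000: V=(p*·10.4121+(1−p*)·-48.0879)/1.03=-2.5125; Δ=(10.4121−-48.0879)/(146.9000−88.4000)=1.0000; B=V−Δ·S=-132.5125
Root portfolio cost Δ·130+B reproduces V0=-2.5125.

(0,0): Delta=1.0000 Bond=-132.5125
(1,0): Delta=1.0000 Bond=-136.4879
(1,1): Delta=1.0000 Bond=-136.4879
(2,0): Delta=1.0000 Bond=-140.5825
(2,1): Delta=1.0000 Bond=-140.5825
(2,2): Delta=1.0000 Bond=-140.5825
V0=-2.5125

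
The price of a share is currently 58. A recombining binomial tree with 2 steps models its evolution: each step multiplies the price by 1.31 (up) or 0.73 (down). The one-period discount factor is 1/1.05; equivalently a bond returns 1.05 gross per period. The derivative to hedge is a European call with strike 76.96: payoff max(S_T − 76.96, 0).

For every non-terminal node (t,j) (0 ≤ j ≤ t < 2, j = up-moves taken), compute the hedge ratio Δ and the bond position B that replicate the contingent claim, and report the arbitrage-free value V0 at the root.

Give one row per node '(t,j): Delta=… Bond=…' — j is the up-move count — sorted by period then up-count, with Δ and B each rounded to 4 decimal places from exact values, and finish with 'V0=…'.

(0,0): Delta=0.3526 Bond=-14.2181
(1,0): Delta=0.0000 Bond=0.0000
(1,1): Delta=0.5122 Bond=-27.0589
V0=6.2326

Since d<R<u, set p* = (R−d)/(u−d) = 0.5517; price each node as the discounted p*-expectation of its children.
Terminal payoffs: V(2,0)=0.0000, V(2,1)=0.0000, V(2,2)=22.5738
Node (1,0) S=42.3400: V=(p*·0.0000+(1−p*)·0.0000)/1.05=0.0000; Δ=(0.0000−0.0000)/(55.4654−30.9082)=0.0000; B=V−Δ·S=0.0000
Node (1,1) S=75.9800: V=(p*·22.5738+(1−p*)·0.0000)/1.05=11.8614; Δ=(22.5738−0.0000)/(99.5338−55.4654)=0.5122; B=V−Δ·S=-27.0589
Node (0,0) S=58.0000: V=(p*·11.8614+(1−p*)·0.0000)/1.05=6.2326; Δ=(11.8614−0.0000)/(75.9800−42.3400)=0.3526; B=V−Δ·S=-14.2181
The time-0 hedge costs 6.2326, which is the no-arbitrage price.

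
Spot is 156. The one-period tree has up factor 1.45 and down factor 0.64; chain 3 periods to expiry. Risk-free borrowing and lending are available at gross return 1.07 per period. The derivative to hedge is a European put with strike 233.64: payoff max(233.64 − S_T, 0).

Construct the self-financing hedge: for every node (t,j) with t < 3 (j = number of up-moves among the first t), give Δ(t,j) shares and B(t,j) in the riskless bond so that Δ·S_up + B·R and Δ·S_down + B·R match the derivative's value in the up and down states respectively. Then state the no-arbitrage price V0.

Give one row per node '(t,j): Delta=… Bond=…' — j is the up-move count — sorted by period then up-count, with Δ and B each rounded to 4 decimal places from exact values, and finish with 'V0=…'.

(0,0): Delta=-0.5287 Bond=146.7426
(1,0): Delta=-1.0000 Bond=204.0702
(1,1): Delta=-0.3449 Bond=115.4305
(2,0): Delta=-1.0000 Bond=218.3551
(2,1): Delta=-1.0000 Bond=218.3551
(2,2): Delta=-0.0893 Bond=39.6946
V0=64.2670

Since d<R<u, set p* = (R−d)/(u−d) = 0.5309; price each node as the discounted p*-expectation of its children.
Terminal payoffs: V(3,0)=192.7455, V(3,1)=140.9885, V(3,2)=23.7264, V(3,3)=0.0000
  t=2,j=0: stock 63.8976 → up 92.6515 (V=140.9885), down 40.8945 (V=192.7455). Price 154.4575; hedge Δ=-1.0000, bond B=218.3551.
  t=2,j=1: stock 144.7680 → up 209.9136 (V=23.7264), down 92.6515 (V=140.9885). Price 73.5871; hedge Δ=-1.0000, bond B=218.3551.
  t=2,j=2: stock 327.9900 → up 475.5855 (V=0.0000), down 209.9136 (V=23.7264). Price 10.4027; hedge Δ=-0.0893, bond B=39.6946.
  t=1,j=0: stock 99.8400 → up 144.7680 (V=73.5871), down 63.8976 (V=154.4575). Price 104.2302; hedge Δ=-1.0000, bond B=204.0702.
  t=1,j=1: stock 226.2000 → up 327.9900 (V=10.4027), down 144.7680 (V=73.5871). Price 37.4250; hedge Δ=-0.3449, bond B=115.4305.
  t=0,j=0: stock 156.0000 → up 226.2000 (V=37.4250), down 99.8400 (V=104.2302). Price 64.2670; hedge Δ=-0.5287, bond B=146.7426.
The time-0 hedge costs 64.2670, which is the no-arbitrage price.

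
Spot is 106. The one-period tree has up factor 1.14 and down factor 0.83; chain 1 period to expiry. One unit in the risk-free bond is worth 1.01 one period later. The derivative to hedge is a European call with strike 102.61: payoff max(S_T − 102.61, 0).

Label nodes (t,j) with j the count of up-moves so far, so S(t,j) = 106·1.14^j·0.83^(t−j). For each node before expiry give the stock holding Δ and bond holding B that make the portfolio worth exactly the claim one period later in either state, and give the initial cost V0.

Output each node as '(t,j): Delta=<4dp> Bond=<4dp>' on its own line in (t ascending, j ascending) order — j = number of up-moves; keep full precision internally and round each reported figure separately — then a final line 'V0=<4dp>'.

Since d<R<u, set p* = (R−d)/(u−d) = 0.5806; price each node as the discounted p*-expectation of its children.
At expiry t=1: V(1,0)=0.0000, V(1,1)=18.2300
(0,0): S=106.0000. Δ = (V_up−V_dn)/(S_up−S_dn) = (18.2300−0.0000)/(120.8400−87.9800) = 0.5548. V = [p*·18.2300 + (1−p*)·0.0000]/1.01 = 10.4804. B = V − Δ·S = -48.3261.
Each (Δ,B) replicates both successor values, so the strategy is self-financing and V0 is arbitrage-free.

(0,0): Delta=0.5548 Bond=-48.3261
V0=10.4804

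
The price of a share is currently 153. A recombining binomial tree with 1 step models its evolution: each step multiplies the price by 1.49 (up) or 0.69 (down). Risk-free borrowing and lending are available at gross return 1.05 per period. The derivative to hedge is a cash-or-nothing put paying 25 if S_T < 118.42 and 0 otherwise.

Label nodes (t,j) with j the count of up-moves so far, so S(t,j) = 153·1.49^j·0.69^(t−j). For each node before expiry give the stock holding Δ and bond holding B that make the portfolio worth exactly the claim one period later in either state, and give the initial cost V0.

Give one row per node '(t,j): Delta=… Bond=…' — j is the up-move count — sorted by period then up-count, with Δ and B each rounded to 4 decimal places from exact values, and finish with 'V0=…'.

No-arbitrage ⇒ martingale measure with p* = (R−d)/(u−d) = 0.4500.
Terminal payoffs: V(1,0)=25.0000, V(1,1)=0.0000
(0,0): S=153.0000. Δ = (V_up−V_dn)/(S_up−S_dn) = (0.0000−25.0000)/(227.9700−105.5700) = -0.2042. V = [p*·0.0000 + (1−p*)·25.0000]/1.05 = 13.0952. B = V − Δ·S = 44.3452.
Each (Δ,B) replicates both successor values, so the strategy is self-financing and V0 is arbitrage-free.

(0,0): Delta=-0.2042 Bond=44.3452
V0=13.0952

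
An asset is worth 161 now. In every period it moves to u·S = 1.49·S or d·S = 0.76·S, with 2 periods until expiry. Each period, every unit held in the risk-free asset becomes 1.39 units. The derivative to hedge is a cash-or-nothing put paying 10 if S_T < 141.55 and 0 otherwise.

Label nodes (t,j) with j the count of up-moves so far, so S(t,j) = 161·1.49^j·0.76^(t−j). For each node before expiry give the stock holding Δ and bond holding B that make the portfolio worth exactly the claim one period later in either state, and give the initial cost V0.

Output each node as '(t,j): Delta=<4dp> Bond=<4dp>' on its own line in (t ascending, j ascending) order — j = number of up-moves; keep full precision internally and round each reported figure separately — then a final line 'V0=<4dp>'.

(0,0): Delta=-0.0084 Bond=1.4471
(1,0): Delta=-0.1120 Bond=14.6841
(1,1): Delta=0.0000 Bond=0.0000
V0=0.0971

Since d<R<u, set p* = (R−d)/(u−d) = 0.8630; price each node as the discounted p*-expectation of its children.
Terminal payoffs: V(2,0)=10.0000, V(2,1)=0.0000, V(2,2)=0.0000
(1,0): S=122.3600. Δ = (V_up−V_dn)/(S_up−S_dn) = (0.0000−10.0000)/(182.3164−92.9936) = -0.1120. V = [p*·0.0000 + (1−p*)·10.0000]/1.39 = 0.9855. B = V − Δ·S = 14.6841.
(1,1): S=239.8900. Δ = (V_up−V_dn)/(S_up−S_dn) = (0.0000−0.0000)/(357.4361−182.3164) = 0.0000. V = [p*·0.0000 + (1−p*)·0.0000]/1.39 = 0.0000. B = V − Δ·S = 0.0000.
(0,0): S=161.0000. Δ = (V_up−V_dn)/(S_up−S_dn) = (0.0000−0.9855)/(239.8900−122.3600) = -0.0084. V = [p*·0.0000 + (1−p*)·0.9855]/1.39 = 0.0971. B = V − Δ·S = 1.4471.
Check: Δ(0,0)·S0 + B(0,0) = 0.0971 = V0.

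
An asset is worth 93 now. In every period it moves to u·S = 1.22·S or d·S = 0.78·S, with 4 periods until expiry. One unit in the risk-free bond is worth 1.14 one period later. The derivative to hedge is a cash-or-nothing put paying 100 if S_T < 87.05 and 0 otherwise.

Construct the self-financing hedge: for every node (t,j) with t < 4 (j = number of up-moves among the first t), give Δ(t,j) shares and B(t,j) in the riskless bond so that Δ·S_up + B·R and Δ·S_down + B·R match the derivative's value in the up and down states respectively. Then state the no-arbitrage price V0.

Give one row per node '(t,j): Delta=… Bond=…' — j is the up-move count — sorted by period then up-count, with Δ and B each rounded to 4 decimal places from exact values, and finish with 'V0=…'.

Since d<R<u, set p* = (R−d)/(u−d) = 0.8182; price each node as the discounted p*-expectation of its children.
Payoff layer (t=4): V(4,0)=100.0000, V(4,1)=100.0000, V(4,2)=100.0000, V(4,3)=0.0000, V(4,4)=0.0000
  t=3,j=0: stock 44.1333 → up 53.8427 (V=100.0000), down 34.4240 (V=100.0000). Price 87.7193; hedge Δ=0.0000, bond B=87.7193.
  t=3,j=1: stock 69.0291 → up 84.2155 (V=100.0000), down 53.8427 (V=100.0000). Price 87.7193; hedge Δ=0.0000, bond B=87.7193.
  t=3,j=2: stock 107.9685 → up 131.7216 (V=0.0000), down 84.2155 (V=100.0000). Price 15.9490; hedge Δ=-2.1050, bond B=243.2217.
  t=3,j=3: stock 168.8739 → up 206.0261 (V=0.0000), down 131.7216 (V=0.0000). Price 0.0000; hedge Δ=0.0000, bond B=0.0000.
  t=2,j=0: stock 56.5812 → up 69.0291 (V=87.7193), down 44.1333 (V=87.7193). Price 76.9468; hedge Δ=0.0000, bond B=76.9468.
  t=2,j=1: stock 88.4988 → up 107.9685 (V=15.9490), down 69.0291 (V=87.7193). Price 25.4369; hedge Δ=-1.8431, bond B=188.5513.
  t=2,j=2: stock 138.4212 → up 168.8739 (V=0.0000), down 107.9685 (V=15.9490). Price 2.5437; hedge Δ=-0.2619, bond B=38.7913.
  t=1,j=0: stock 72.5400 → up 88.4988 (V=25.4369), down 56.5812 (V=76.9468). Price 30.5284; hedge Δ=-1.6138, bond B=147.5961.
  t=1,j=1: stock 113.4600 → up 138.4212 (V=2.5437), down 88.4988 (V=25.4369). Price 5.8825; hedge Δ=-0.4586, bond B=57.9127.
  t=0,j=0: stock 93.0000 → up 113.4600 (V=5.8825), down 72.5400 (V=30.5284). Price 9.0909; hedge Δ=-0.6023, bond B=65.1042.
Self-financing check: at every node Δ·S+B equals the discounted successor values.

(0,0): Delta=-0.6023 Bond=65.1042
(1,0): Delta=-1.6138 Bond=147.5961
(1,1): Delta=-0.4586 Bond=57.9127
(2,0): Delta=0.0000 Bond=76.9468
(2,1): Delta=-1.8431 Bond=188.5513
(2,2): Delta=-0.2619 Bond=38.7913
(3,0): Delta=0.0000 Bond=87.7193
(3,1): Delta=0.0000 Bond=87.7193
(3,2): Delta=-2.1050 Bond=243.2217
(3,3): Delta=0.0000 Bond=0.0000
V0=9.0909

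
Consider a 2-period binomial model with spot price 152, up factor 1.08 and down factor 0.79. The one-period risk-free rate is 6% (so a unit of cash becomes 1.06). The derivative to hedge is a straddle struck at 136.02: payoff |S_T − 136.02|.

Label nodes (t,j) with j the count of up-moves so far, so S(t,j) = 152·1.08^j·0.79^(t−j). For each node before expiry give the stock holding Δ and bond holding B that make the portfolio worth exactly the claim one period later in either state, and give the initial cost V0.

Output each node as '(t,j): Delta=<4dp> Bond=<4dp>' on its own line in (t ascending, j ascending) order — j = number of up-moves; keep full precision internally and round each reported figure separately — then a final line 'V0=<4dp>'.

The replicating-portfolio and risk-neutral prices coincide; use p* = (1.06−0.79)/(1.08−0.79) = 0.9310 for the latter.
Terminal payoffs: V(2,0)=41.1568, V(2,1)=6.3336, V(2,2)=41.2728
Node (1,0) S=120.0800: V=(p*·6.3336+(1−p*)·41.1568)/1.06=8.2408; Δ=(6.3336−41.1568)/(129.6864−94.8632)=-1.0000; B=V−Δ·S=128.3208
Node (1,1) S=164.1600: V=(p*·41.2728+(1−p*)·6.3336)/1.06=36.6634; Δ=(41.2728−6.3336)/(177.2928−129.6864)=0.7339; B=V−Δ·S=-83.8166
Node (0,0) S=152.0000: V=(p*·36.6634+(1−p*)·8.2408)/1.06=32.7389; Δ=(36.6634−8.2408)/(164.1600−120.0800)=0.6448; B=V−Δ·S=-65.2702
Each (Δ,B) replicates both successor values, so the strategy is self-financing and V0 is arbitrage-free.

(0,0): Delta=0.6448 Bond=-65.2702
(1,0): Delta=-1.0000 Bond=128.3208
(1,1): Delta=0.7339 Bond=-83.8166
V0=32.7389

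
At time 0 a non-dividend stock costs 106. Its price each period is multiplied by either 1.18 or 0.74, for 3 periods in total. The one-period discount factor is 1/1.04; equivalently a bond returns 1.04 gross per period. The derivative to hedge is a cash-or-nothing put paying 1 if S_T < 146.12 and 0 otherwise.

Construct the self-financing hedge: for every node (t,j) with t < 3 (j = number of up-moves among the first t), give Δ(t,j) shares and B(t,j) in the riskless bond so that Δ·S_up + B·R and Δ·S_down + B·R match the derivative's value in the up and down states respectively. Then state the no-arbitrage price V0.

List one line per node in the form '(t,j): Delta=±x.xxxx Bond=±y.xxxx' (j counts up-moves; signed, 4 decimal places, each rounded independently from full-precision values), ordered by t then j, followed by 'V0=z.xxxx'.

Risk-neutral probability p* = (R−d)/(u−d) = (1.04−0.74)/(1.18−0.74) = 0.6818.
Payoff layer (t=3): V(3,0)=1.0000, V(3,1)=1.0000, V(3,2)=1.0000, V(3,3)=0.0000
Node (2,0) S=58.0456: V=(p*·1.0000+(1−p*)·1.0000)/1.04=0.9615; Δ=(1.0000−1.0000)/(68.4938−42.9537)=0.0000; B=V−Δ·S=0.9615
Node (2,1) S=92.5592: V=(p*·1.0000+(1−p*)·1.0000)/1.04=0.9615; Δ=(1.0000−1.0000)/(109.2199−68.4938)=0.0000; B=V−Δ·S=0.9615
Node (2,2) S=147.5944: V=(p*·0.0000+(1−p*)·1.0000)/1.04=0.3059; Δ=(0.0000−1.0000)/(174.1614−109.2199)=-0.0154; B=V−Δ·S=2.5787
Node (1,0) S=78.4400: V=(p*·0.9615+(1−p*)·0.9615)/1.04=0.9246; Δ=(0.9615−0.9615)/(92.5592−58.0456)=0.0000; B=V−Δ·S=0.9246
Node (1,1) S=125.0800: V=(p*·0.3059+(1−p*)·0.9615)/1.04=0.4948; Δ=(0.3059−0.9615)/(147.5944−92.5592)=-0.0119; B=V−Δ·S=1.9847
Node (0,0) S=106.0000: V=(p*·0.4948+(1−p*)·0.9246)/1.04=0.6072; Δ=(0.4948−0.9246)/(125.0800−78.4400)=-0.0092; B=V−Δ·S=1.5840
Check: Δ(0,0)·S0 + B(0,0) = 0.6072 = V0.

(0,0): Delta=-0.0092 Bond=1.5840
(1,0): Delta=0.0000 Bond=0.9246
(1,1): Delta=-0.0119 Bond=1.9847
(2,0): Delta=0.0000 Bond=0.9615
(2,1): Delta=0.0000 Bond=0.9615
(2,2): Delta=-0.0154 Bond=2.5787
V0=0.6072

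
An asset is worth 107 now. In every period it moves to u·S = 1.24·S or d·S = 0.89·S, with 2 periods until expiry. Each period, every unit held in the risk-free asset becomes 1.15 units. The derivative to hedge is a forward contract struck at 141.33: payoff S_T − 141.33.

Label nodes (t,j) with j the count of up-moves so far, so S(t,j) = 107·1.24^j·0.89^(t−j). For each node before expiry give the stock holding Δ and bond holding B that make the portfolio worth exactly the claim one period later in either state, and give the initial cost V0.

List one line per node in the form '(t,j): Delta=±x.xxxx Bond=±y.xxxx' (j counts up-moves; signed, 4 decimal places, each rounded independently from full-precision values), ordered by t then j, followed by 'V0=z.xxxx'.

Since d<R<u, set p* = (R−d)/(u−d) = 0.7429; price each node as the discounted p*-expectation of its children.
At expiry t=2: V(2,0)=-56.5753, V(2,1)=-23.2448, V(2,2)=23.1932
Node (1,0) S=95.2300: V=(p*·-23.2448+(1−p*)·-56.5753)/1.15=-27.6657; Δ=(-23.2448−-56.5753)/(118.0852−84.7547)=1.0000; B=V−Δ·S=-122.8957
Node (1,1) S=132.6800: V=(p*·23.1932+(1−p*)·-23.2448)/1.15=9.7843; Δ=(23.1932−-23.2448)/(164.5232−118.0852)=1.0000; B=V−Δ·S=-122.8957
Node (0,0) S=107.0000: V=(p*·9.7843+(1−p*)·-27.6657)/1.15=0.1342; Δ=(9.7843−-27.6657)/(132.6800−95.2300)=1.0000; B=V−Δ·S=-106.8658
Root portfolio cost Δ·107+B reproduces V0=0.1342.

(0,0): Delta=1.0000 Bond=-106.8658
(1,0): Delta=1.0000 Bond=-122.8957
(1,1): Delta=1.0000 Bond=-122.8957
V0=0.1342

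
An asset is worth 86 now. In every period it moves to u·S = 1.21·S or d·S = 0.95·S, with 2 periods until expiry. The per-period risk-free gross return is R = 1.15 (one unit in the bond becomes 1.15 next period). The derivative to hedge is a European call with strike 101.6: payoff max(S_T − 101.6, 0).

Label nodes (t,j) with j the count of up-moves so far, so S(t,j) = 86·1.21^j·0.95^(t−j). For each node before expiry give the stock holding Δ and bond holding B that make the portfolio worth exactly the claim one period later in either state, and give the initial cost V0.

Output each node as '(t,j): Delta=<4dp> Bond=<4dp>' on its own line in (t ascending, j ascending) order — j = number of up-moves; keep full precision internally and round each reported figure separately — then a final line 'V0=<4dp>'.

(0,0): Delta=0.7273 Bond=-51.6705
(1,0): Delta=0.0000 Bond=0.0000
(1,1): Delta=0.8986 Bond=-77.2474
V0=10.8780

No-arbitrage ⇒ martingale measure with p* = (R−d)/(u−d) = 0.7692.
Terminal values V(2,·): V(2,0)=0.0000, V(2,1)=0.0000, V(2,2)=24.3126
  t=1,j=0: stock 81.7000 → up 98.8570 (V=0.0000), down 77.6150 (V=0.0000). Price 0.0000; hedge Δ=0.0000, bond B=0.0000.
  t=1,j=1: stock 104.0600 → up 125.9126 (V=24.3126), down 98.8570 (V=0.0000). Price 16.2626; hedge Δ=0.8986, bond B=-77.2474.
  t=0,j=0: stock 86.0000 → up 104.0600 (V=16.2626), down 81.7000 (V=0.0000). Price 10.8780; hedge Δ=0.7273, bond B=-51.6705.
Check: Δ(0,0)·S0 + B(0,0) = 10.8780 = V0.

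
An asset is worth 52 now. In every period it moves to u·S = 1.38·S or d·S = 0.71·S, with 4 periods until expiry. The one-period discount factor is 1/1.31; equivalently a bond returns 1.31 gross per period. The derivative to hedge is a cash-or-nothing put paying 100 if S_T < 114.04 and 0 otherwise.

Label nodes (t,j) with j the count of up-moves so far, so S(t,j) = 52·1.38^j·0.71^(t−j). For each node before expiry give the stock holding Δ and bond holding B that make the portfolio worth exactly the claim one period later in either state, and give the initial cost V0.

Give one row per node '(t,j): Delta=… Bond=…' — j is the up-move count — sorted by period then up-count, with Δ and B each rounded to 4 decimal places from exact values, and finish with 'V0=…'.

Since d<R<u, set p* = (R−d)/(u−d) = 0.8955; price each node as the discounted p*-expectation of its children.
Terminal values V(4,·): V(4,0)=100.0000, V(4,1)=100.0000, V(4,2)=100.0000, V(4,3)=100.0000, V(4,4)=0.0000
(3,0): S=18.6114. Δ = (V_up−V_dn)/(S_up−S_dn) = (100.0000−100.0000)/(25.6837−13.2141) = 0.0000. V = [p*·100.0000 + (1−p*)·100.0000]/1.31 = 76.3359. B = V − Δ·S = 76.3359.
(3,1): S=36.1742. Δ = (V_up−V_dn)/(S_up−S_dn) = (100.0000−100.0000)/(49.9204−25.6837) = 0.0000. V = [p*·100.0000 + (1−p*)·100.0000]/1.31 = 76.3359. B = V − Δ·S = 76.3359.
(3,2): S=70.3104. Δ = (V_up−V_dn)/(S_up−S_dn) = (100.0000−100.0000)/(97.0284−49.9204) = 0.0000. V = [p*·100.0000 + (1−p*)·100.0000]/1.31 = 76.3359. B = V − Δ·S = 76.3359.
(3,3): S=136.6597. Δ = (V_up−V_dn)/(S_up−S_dn) = (0.0000−100.0000)/(188.5904−97.0284) = -1.0922. V = [p*·0.0000 + (1−p*)·100.0000]/1.31 = 7.9754. B = V − Δ·S = 157.2291.
(2,0): S=26.2132. Δ = (V_up−V_dn)/(S_up−S_dn) = (76.3359−76.3359)/(36.1742−18.6114) = 0.0000. V = [p*·76.3359 + (1−p*)·76.3359]/1.31 = 58.2717. B = V − Δ·S = 58.2717.
(2,1): S=50.9496. Δ = (V_up−V_dn)/(S_up−S_dn) = (76.3359−76.3359)/(70.3104−36.1742) = 0.0000. V = [p*·76.3359 + (1−p*)·76.3359]/1.31 = 58.2717. B = V − Δ·S = 58.2717.
(2,2): S=99.0288. Δ = (V_up−V_dn)/(S_up−S_dn) = (7.9754−76.3359)/(136.6597−70.3104) = -1.0303. V = [p*·7.9754 + (1−p*)·76.3359]/1.31 = 11.5401. B = V − Δ·S = 113.5707.
(1,0): S=36.9200. Δ = (V_up−V_dn)/(S_up−S_dn) = (58.2717−58.2717)/(50.9496−26.2132) = 0.0000. V = [p*·58.2717 + (1−p*)·58.2717]/1.31 = 44.4822. B = V − Δ·S = 44.4822.
(1,1): S=71.7600. Δ = (V_up−V_dn)/(S_up−S_dn) = (11.5401−58.2717)/(99.0288−50.9496) = -0.9720. V = [p*·11.5401 + (1−p*)·58.2717]/1.31 = 12.5363. B = V − Δ·S = 82.2849.
(0,0): S=52.0000. Δ = (V_up−V_dn)/(S_up−S_dn) = (12.5363−44.4822)/(71.7600−36.9200) = -0.9169. V = [p*·12.5363 + (1−p*)·44.4822]/1.31 = 12.1175. B = V − Δ·S = 59.7980.
Check: Δ(0,0)·S0 + B(0,0) = 12.1175 = V0.

(0,0): Delta=-0.9169 Bond=59.7980
(1,0): Delta=0.0000 Bond=44.4822
(1,1): Delta=-0.9720 Bond=82.2849
(2,0): Delta=0.0000 Bond=58.2717
(2,1): Delta=0.0000 Bond=58.2717
(2,2): Delta=-1.0303 Bond=113.5707
(3,0): Delta=0.0000 Bond=76.3359
(3,1): Delta=0.0000 Bond=76.3359
(3,2): Delta=0.0000 Bond=76.3359
(3,3): Delta=-1.0922 Bond=157.2291
V0=12.1175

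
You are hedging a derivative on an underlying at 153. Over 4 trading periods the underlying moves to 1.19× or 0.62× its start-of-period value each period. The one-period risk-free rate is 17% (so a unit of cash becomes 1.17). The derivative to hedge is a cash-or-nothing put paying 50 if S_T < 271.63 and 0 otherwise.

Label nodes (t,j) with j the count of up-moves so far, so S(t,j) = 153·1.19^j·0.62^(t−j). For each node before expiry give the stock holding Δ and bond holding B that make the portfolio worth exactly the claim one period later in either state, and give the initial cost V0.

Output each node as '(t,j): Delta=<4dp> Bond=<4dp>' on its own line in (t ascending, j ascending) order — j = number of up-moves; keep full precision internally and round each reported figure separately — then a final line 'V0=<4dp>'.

Under the risk-neutral measure, an up-move has probability p* = (R−d)/(u−d) = 0.9649 and values discount at R = 1.17.
Terminal payoffs: V(4,0)=50.0000, V(4,1)=50.0000, V(4,2)=50.0000, V(4,3)=50.0000, V(4,4)=0.0000
Node (3,0) S=36.4642: V=(p*·50.0000+(1−p*)·50.0000)/1.17=42.7350; Δ=(50.0000−50.0000)/(43.3924−22.6078)=0.0000; B=V−Δ·S=42.7350
Node (3,1) S=69.9877: V=(p*·50.0000+(1−p*)·50.0000)/1.17=42.7350; Δ=(50.0000−50.0000)/(83.2854−43.3924)=0.0000; B=V−Δ·S=42.7350
Node (3,2) S=134.3312: V=(p*·50.0000+(1−p*)·50.0000)/1.17=42.7350; Δ=(50.0000−50.0000)/(159.8542−83.2854)=0.0000; B=V−Δ·S=42.7350
Node (3,3) S=257.8293: V=(p*·0.0000+(1−p*)·50.0000)/1.17=1.4995; Δ=(0.0000−50.0000)/(306.8169−159.8542)=-0.3402; B=V−Δ·S=89.2188
Node (2,0) S=58.8132: V=(p*·42.7350+(1−p*)·42.7350)/1.17=36.5257; Δ=(42.7350−42.7350)/(69.9877−36.4642)=0.0000; B=V−Δ·S=36.5257
Node (2,1) S=112.8834: V=(p*·42.7350+(1−p*)·42.7350)/1.17=36.5257; Δ=(42.7350−42.7350)/(134.3312−69.9877)=0.0000; B=V−Δ·S=36.5257
Node (2,2) S=216.6633: V=(p*·1.4995+(1−p*)·42.7350)/1.17=2.5182; Δ=(1.4995−42.7350)/(257.8293−134.3312)=-0.3339; B=V−Δ·S=74.8613
Node (1,0) S=94.8600: V=(p*·36.5257+(1−p*)·36.5257)/1.17=31.2185; Δ=(36.5257−36.5257)/(112.8834−58.8132)=0.0000; B=V−Δ·S=31.2185
Node (1,1) S=182.0700: V=(p*·2.5182+(1−p*)·36.5257)/1.17=3.1722; Δ=(2.5182−36.5257)/(216.6633−112.8834)=-0.3277; B=V−Δ·S=62.8344
Node (0,0) S=153.0000: V=(p*·3.1722+(1−p*)·31.2185)/1.17=3.5524; Δ=(3.1722−31.2185)/(182.0700−94.8600)=-0.3216; B=V−Δ·S=52.7565
Check: Δ(0,0)·S0 + B(0,0) = 3.5524 = V0.

(0,0): Delta=-0.3216 Bond=52.7565
(1,0): Delta=0.0000 Bond=31.2185
(1,1): Delta=-0.3277 Bond=62.8344
(2,0): Delta=0.0000 Bond=36.5257
(2,1): Delta=0.0000 Bond=36.5257
(2,2): Delta=-0.3339 Bond=74.8613
(3,0): Delta=0.0000 Bond=42.7350
(3,1): Delta=0.0000 Bond=42.7350
(3,2): Delta=0.0000 Bond=42.7350
(3,3): Delta=-0.3402 Bond=89.2188
V0=3.5524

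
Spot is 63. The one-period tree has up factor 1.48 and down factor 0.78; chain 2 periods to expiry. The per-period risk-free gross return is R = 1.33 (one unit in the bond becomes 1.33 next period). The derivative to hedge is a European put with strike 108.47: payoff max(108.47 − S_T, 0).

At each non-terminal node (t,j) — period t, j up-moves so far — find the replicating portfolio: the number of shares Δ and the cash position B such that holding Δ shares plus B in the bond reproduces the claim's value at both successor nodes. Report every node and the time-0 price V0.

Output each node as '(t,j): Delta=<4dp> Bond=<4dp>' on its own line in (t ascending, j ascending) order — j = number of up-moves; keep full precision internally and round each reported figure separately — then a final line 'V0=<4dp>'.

No-arbitrage ⇒ martingale measure with p* = (R−d)/(u−d) = 0.7857.
At expiry t=2: V(2,0)=70.1408, V(2,1)=35.7428, V(2,2)=0.0000
(1,0): S=49.1400. Δ = (V_up−V_dn)/(S_up−S_dn) = (35.7428−70.1408)/(72.7272−38.3292) = -1.0000. V = [p*·35.7428 + (1−p*)·70.1408]/1.33 = 32.4164. B = V − Δ·S = 81.5564.
(1,1): S=93.2400. Δ = (V_up−V_dn)/(S_up−S_dn) = (0.0000−35.7428)/(137.9952−72.7272) = -0.5476. V = [p*·0.0000 + (1−p*)·35.7428]/1.33 = 5.7588. B = V − Δ·S = 56.8199.
(0,0): S=63.0000. Δ = (V_up−V_dn)/(S_up−S_dn) = (5.7588−32.4164)/(93.2400−49.1400) = -0.6045. V = [p*·5.7588 + (1−p*)·32.4164]/1.33 = 8.6249. B = V − Δ·S = 46.7072.
Self-financing check: at every node Δ·S+B equals the discounted successor values.

(0,0): Delta=-0.6045 Bond=46.7072
(1,0): Delta=-1.0000 Bond=81.5564
(1,1): Delta=-0.5476 Bond=56.8199
V0=8.6249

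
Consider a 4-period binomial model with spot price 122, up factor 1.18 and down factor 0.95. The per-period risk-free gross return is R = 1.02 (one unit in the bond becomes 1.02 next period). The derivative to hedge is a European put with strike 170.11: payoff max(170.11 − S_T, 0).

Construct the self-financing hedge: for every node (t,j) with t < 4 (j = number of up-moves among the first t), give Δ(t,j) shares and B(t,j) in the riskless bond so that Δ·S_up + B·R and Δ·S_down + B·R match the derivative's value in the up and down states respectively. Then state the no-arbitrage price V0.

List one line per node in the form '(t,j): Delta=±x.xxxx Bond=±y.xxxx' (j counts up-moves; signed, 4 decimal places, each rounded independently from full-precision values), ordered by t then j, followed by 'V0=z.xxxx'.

Risk-neutral probability p* = (R−d)/(u−d) = (1.02−0.95)/(1.18−0.95) = 0.3043.
Payoff layer (t=4): V(4,0)=70.7402, V(4,1)=46.6823, V(4,2)=16.7998, V(4,3)=0.0000, V(4,4)=0.0000
Node (3,0) S=104.5997: V=(p*·46.6823+(1−p*)·70.7402)/1.02=62.1748; Δ=(46.6823−70.7402)/(123.4277−99.3698)=-1.0000; B=V−Δ·S=166.7745
Node (3,1) S=129.9239: V=(p*·16.7998+(1−p*)·46.6823)/1.02=36.8506; Δ=(16.7998−46.6823)/(153.3102−123.4277)=-1.0000; B=V−Δ·S=166.7745
Node (3,2) S=161.3792: V=(p*·0.0000+(1−p*)·16.7998)/1.02=11.4577; Δ=(0.0000−16.7998)/(190.4274−153.3102)=-0.4526; B=V−Δ·S=84.5003
Node (3,3) S=200.4499: V=(p*·0.0000+(1−p*)·0.0000)/1.02=0.0000; Δ=(0.0000−0.0000)/(236.5309−190.4274)=0.0000; B=V−Δ·S=0.0000
Node (2,0) S=110.1050: V=(p*·36.8506+(1−p*)·62.1748)/1.02=53.3994; Δ=(36.8506−62.1748)/(129.9239−104.5997)=-1.0000; B=V−Δ·S=163.5044
Node (2,1) S=136.7620: V=(p*·11.4577+(1−p*)·36.8506)/1.02=28.5513; Δ=(11.4577−36.8506)/(161.3792−129.9239)=-0.8073; B=V−Δ·S=138.9554
Node (2,2) S=169.8728: V=(p*·0.0000+(1−p*)·11.4577)/1.02=7.8143; Δ=(0.0000−11.4577)/(200.4499−161.3792)=-0.2933; B=V−Δ·S=57.6302
Node (1,0) S=115.9000: V=(p*·28.5513+(1−p*)·53.3994)/1.02=44.9382; Δ=(28.5513−53.3994)/(136.7620−110.1050)=-0.9321; B=V−Δ·S=152.9735
Node (1,1) S=143.9600: V=(p*·7.8143+(1−p*)·28.5513)/1.02=21.8039; Δ=(7.8143−28.5513)/(169.8728−136.7620)=-0.6263; B=V−Δ·S=111.9650
Node (0,0) S=122.0000: V=(p*·21.8039+(1−p*)·44.9382)/1.02=37.1542; Δ=(21.8039−44.9382)/(143.9600−115.9000)=-0.8245; B=V−Δ·S=137.7379
Each (Δ,B) replicates both successor values, so the strategy is self-financing and V0 is arbitrage-free.

(0,0): Delta=-0.8245 Bond=137.7379
(1,0): Delta=-0.9321 Bond=152.9735
(1,1): Delta=-0.6263 Bond=111.9650
(2,0): Delta=-1.0000 Bond=163.5044
(2,1): Delta=-0.8073 Bond=138.9554
(2,2): Delta=-0.2933 Bond=57.6302
(3,0): Delta=-1.0000 Bond=166.7745
(3,1): Delta=-1.0000 Bond=166.7745
(3,2): Delta=-0.4526 Bond=84.5003
(3,3): Delta=0.0000 Bond=0.0000
V0=37.1542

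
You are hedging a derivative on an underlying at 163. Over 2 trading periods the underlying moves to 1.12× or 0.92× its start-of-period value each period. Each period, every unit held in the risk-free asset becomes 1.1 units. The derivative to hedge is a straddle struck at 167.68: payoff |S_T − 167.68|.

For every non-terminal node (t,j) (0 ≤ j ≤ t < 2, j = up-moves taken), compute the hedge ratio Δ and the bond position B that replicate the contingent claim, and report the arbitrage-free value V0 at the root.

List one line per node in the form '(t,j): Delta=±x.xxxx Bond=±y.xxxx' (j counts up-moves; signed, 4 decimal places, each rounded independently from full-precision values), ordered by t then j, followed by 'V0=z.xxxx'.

(0,0): Delta=0.8343 Bond=-111.0721
(1,0): Delta=-0.9816 Bond=150.1347
(1,1): Delta=1.0000 Bond=-152.4364
V0=24.9127

Under the risk-neutral measure, an up-move has probability p* = (R−d)/(u−d) = 0.9000 and values discount at R = 1.1.
Payoff layer (t=2): V(2,0)=29.7168, V(2,1)=0.2752, V(2,2)=36.7872
Node (1,0) S=149.9600: V=(p*·0.2752+(1−p*)·29.7168)/1.1=2.9267; Δ=(0.2752−29.7168)/(167.9552−137.9632)=-0.9816; B=V−Δ·S=150.1347
Node (1,1) S=182.5600: V=(p*·36.7872+(1−p*)·0.2752)/1.1=30.1236; Δ=(36.7872−0.2752)/(204.4672−167.9552)=1.0000; B=V−Δ·S=-152.4364
Node (0,0) S=163.0000: V=(p*·30.1236+(1−p*)·2.9267)/1.1=24.9127; Δ=(30.1236−2.9267)/(182.5600−149.9600)=0.8343; B=V−Δ·S=-111.0721
Root portfolio cost Δ·163+B reproduces V0=24.9127.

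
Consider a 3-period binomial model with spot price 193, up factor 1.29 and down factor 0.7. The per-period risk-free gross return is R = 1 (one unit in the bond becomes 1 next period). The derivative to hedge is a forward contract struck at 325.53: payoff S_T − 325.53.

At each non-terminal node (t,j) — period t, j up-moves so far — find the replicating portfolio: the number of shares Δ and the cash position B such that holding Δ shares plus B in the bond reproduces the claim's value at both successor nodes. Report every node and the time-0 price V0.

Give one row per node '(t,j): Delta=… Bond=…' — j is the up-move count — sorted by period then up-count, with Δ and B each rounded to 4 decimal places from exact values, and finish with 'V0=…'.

(0,0): Delta=1.0000 Bond=-325.5300
(1,0): Delta=1.0000 Bond=-325.5300
(1,1): Delta=1.0000 Bond=-325.5300
(2,0): Delta=1.0000 Bond=-325.5300
(2,1): Delta=1.0000 Bond=-325.5300
(2,2): Delta=1.0000 Bond=-325.5300
V0=-132.5300

The replicating-portfolio and risk-neutral prices coincide; use p* = (1−0.7)/(1.29−0.7) = 0.5085 for the latter.
Terminal values V(3,·): V(3,0)=-259.3310, V(3,1)=-203.5347, V(3,2)=-100.7101, V(3,3)=88.7810
(2,0): S=94.5700. Δ = (V_up−V_dn)/(S_up−S_dn) = (-203.5347−-259.3310)/(121.9953−66.1990) = 1.0000. V = [p*·-203.5347 + (1−p*)·-259.3310]/1 = -230.9600. B = V − Δ·S = -325.5300.
(2,1): S=174.2790. Δ = (V_up−V_dn)/(S_up−S_dn) = (-100.7101−-203.5347)/(224.8199−121.9953) = 1.0000. V = [p*·-100.7101 + (1−p*)·-203.5347]/1 = -151.2510. B = V − Δ·S = -325.5300.
(2,2): S=321.1713. Δ = (V_up−V_dn)/(S_up−S_dn) = (88.7810−-100.7101)/(414.3110−224.8199) = 1.0000. V = [p*·88.7810 + (1−p*)·-100.7101]/1 = -4.3587. B = V − Δ·S = -325.5300.
(1,0): S=135.1000. Δ = (V_up−V_dn)/(S_up−S_dn) = (-151.2510−-230.9600)/(174.2790−94.5700) = 1.0000. V = [p*·-151.2510 + (1−p*)·-230.9600]/1 = -190.4300. B = V − Δ·S = -325.5300.
(1,1): S=248.9700. Δ = (V_up−V_dn)/(S_up−S_dn) = (-4.3587−-151.2510)/(321.1713−174.2790) = 1.0000. V = [p*·-4.3587 + (1−p*)·-151.2510]/1 = -76.5600. B = V − Δ·S = -325.5300.
(0,0): S=193.0000. Δ = (V_up−V_dn)/(S_up−S_dn) = (-76.5600−-190.4300)/(248.9700−135.1000) = 1.0000. V = [p*·-76.5600 + (1−p*)·-190.4300]/1 = -132.5300. B = V − Δ·S = -325.5300.
Self-financing check: at every node Δ·S+B equals the discounted successor values.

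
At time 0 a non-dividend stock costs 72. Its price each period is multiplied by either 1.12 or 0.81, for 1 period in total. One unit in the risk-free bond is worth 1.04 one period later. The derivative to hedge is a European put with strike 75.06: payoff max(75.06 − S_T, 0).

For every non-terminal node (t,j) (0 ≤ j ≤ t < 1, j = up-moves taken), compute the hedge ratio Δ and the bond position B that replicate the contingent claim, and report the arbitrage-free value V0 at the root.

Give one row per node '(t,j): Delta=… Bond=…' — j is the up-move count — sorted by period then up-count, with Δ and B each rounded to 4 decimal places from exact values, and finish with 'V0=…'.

Risk-neutral probability p* = (R−d)/(u−d) = (1.04−0.81)/(1.12−0.81) = 0.7419.
Terminal payoffs: V(1,0)=16.7400, V(1,1)=0.0000
  t=0,j=0: stock 72.0000 → up 80.6400 (V=0.0000), down 58.3200 (V=16.7400). Price 4.1538; hedge Δ=-0.7500, bond B=58.1538.
Each (Δ,B) replicates both successor values, so the strategy is self-financing and V0 is arbitrage-free.

(0,0): Delta=-0.7500 Bond=58.1538
V0=4.1538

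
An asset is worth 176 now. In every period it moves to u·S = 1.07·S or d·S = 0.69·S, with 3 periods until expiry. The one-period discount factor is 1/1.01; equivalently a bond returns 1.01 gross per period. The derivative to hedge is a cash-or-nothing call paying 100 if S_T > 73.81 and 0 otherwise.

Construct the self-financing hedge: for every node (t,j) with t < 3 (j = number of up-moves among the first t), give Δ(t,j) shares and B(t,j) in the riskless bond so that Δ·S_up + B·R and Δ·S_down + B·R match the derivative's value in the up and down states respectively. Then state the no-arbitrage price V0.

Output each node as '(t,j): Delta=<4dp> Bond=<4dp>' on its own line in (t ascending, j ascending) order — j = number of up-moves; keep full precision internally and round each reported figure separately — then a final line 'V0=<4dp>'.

(0,0): Delta=0.0365 Bond=90.2455
(1,0): Delta=0.3388 Bond=54.4458
(1,1): Delta=0.0000 Bond=98.0296
(2,0): Delta=3.1405 Bond=-179.7811
(2,1): Delta=0.0000 Bond=99.0099
(2,2): Delta=0.0000 Bond=99.0099
V0=96.6769

No-arbitrage ⇒ martingale measure with p* = (R−d)/(u−d) = 0.8421.
Terminal values V(3,·): V(3,0)=0.0000, V(3,1)=100.0000, V(3,2)=100.0000, V(3,3)=100.0000
  t=2,j=0: stock 83.7936 → up 89.6592 (V=100.0000), down 57.8176 (V=0.0000). Price 83.3768; hedge Δ=3.1405, bond B=-179.7811.
  t=2,j=1: stock 129.9408 → up 139.0367 (V=100.0000), down 89.6592 (V=100.0000). Price 99.0099; hedge Δ=0.0000, bond B=99.0099.
  t=2,j=2: stock 201.5024 → up 215.6076 (V=100.0000), down 139.0367 (V=100.0000). Price 99.0099; hedge Δ=0.0000, bond B=99.0099.
  t=1,j=0: stock 121.4400 → up 129.9408 (V=99.0099), down 83.7936 (V=83.3768). Price 95.5857; hedge Δ=0.3388, bond B=54.4458.
  t=1,j=1: stock 188.3200 → up 201.5024 (V=99.0099), down 129.9408 (V=99.0099). Price 98.0296; hedge Δ=0.0000, bond B=98.0296.
  t=0,j=0: stock 176.0000 → up 188.3200 (V=98.0296), down 121.4400 (V=95.5857). Price 96.6769; hedge Δ=0.0365, bond B=90.2455.
The time-0 hedge costs 96.6769, which is the no-arbitrage price.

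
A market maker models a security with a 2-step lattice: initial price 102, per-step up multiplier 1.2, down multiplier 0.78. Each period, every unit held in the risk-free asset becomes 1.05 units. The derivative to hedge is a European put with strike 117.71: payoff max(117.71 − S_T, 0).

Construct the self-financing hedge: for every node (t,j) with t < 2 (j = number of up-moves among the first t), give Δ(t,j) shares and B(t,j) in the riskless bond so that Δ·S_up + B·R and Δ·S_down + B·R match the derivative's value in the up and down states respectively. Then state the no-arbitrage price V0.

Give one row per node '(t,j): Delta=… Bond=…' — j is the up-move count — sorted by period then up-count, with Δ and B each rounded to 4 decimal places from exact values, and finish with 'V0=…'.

(0,0): Delta=-0.5831 Bond=75.1788
(1,0): Delta=-1.0000 Bond=112.1048
(1,1): Delta=-0.4326 Bond=60.5116
V0=15.7006

No-arbitrage ⇒ martingale measure with p* = (R−d)/(u−d) = 0.6429.
Terminal payoffs: V(2,0)=55.6532, V(2,1)=22.2380, V(2,2)=0.0000
Node (1,0) S=79.5600: V=(p*·22.2380+(1−p*)·55.6532)/1.05=32.5448; Δ=(22.2380−55.6532)/(95.4720−62.0568)=-1.0000; B=V−Δ·S=112.1048
Node (1,1) S=122.4000: V=(p*·0.0000+(1−p*)·22.2380)/1.05=7.5639; Δ=(0.0000−22.2380)/(146.8800−95.4720)=-0.4326; B=V−Δ·S=60.5116
Node (0,0) S=102.0000: V=(p*·7.5639+(1−p*)·32.5448)/1.05=15.7006; Δ=(7.5639−32.5448)/(122.4000−79.5600)=-0.5831; B=V−Δ·S=75.1788
The time-0 hedge costs 15.7006, which is the no-arbitrage price.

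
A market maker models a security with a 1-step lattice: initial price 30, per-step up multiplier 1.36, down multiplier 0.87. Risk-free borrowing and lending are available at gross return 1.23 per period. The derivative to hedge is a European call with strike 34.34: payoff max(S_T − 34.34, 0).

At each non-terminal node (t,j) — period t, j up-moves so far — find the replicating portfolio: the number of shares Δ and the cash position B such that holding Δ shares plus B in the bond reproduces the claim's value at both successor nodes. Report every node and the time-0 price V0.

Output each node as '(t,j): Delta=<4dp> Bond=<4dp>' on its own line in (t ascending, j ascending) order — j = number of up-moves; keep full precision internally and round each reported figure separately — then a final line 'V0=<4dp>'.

Risk-neutral probability p* = (R−d)/(u−d) = (1.23−0.87)/(1.36−0.87) = 0.7347.
Payoff layer (t=1): V(1,0)=0.0000, V(1,1)=6.4600
  t=0,j=0: stock 30.0000 → up 40.8000 (V=6.4600), down 26.1000 (V=0.0000). Price 3.8586; hedge Δ=0.4395, bond B=-9.3250.
The time-0 hedge costs 3.8586, which is the no-arbitrage price.

(0,0): Delta=0.4395 Bond=-9.3250
V0=3.8586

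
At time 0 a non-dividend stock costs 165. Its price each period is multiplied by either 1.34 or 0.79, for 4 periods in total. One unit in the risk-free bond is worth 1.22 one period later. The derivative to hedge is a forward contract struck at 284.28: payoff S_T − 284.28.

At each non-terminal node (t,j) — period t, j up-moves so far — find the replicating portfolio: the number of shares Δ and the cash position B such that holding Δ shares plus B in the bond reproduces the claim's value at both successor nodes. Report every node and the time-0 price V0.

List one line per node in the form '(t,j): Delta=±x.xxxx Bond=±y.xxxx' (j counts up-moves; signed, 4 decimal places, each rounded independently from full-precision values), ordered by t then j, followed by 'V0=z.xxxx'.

Under the risk-neutral measure, an up-move has probability p* = (R−d)/(u−d) = 0.7818 and values discount at R = 1.22.
At expiry t=4: V(4,0)=-220.0124, V(4,1)=-175.2691, V(4,2)=-99.3754, V(4,3)=29.3557, V(4,4)=247.7096
  t=3,j=0: stock 81.3514 → up 109.0109 (V=-175.2691), down 64.2676 (V=-220.0124). Price -151.6650; hedge Δ=1.0000, bond B=-233.0164.
  t=3,j=1: stock 137.9885 → up 184.9046 (V=-99.3754), down 109.0109 (V=-175.2691). Price -95.0279; hedge Δ=1.0000, bond B=-233.0164.
  t=3,j=2: stock 234.0565 → up 313.6357 (V=29.3557), down 184.9046 (V=-99.3754). Price 1.0401; hedge Δ=1.0000, bond B=-233.0164.
  t=3,j=3: stock 397.0072 → up 531.9896 (V=247.7096), down 313.6357 (V=29.3557). Price 163.9908; hedge Δ=1.0000, bond B=-233.0164.
  t=2,j=0: stock 102.9765 → up 137.9885 (V=-95.0279), down 81.3514 (V=-151.6650). Price -88.0205; hedge Δ=1.0000, bond B=-190.9970.
  t=2,j=1: stock 174.6690 → up 234.0565 (V=1.0401), down 137.9885 (V=-95.0279). Price -16.3280; hedge Δ=1.0000, bond B=-190.9970.
  t=2,j=2: stock 296.2740 → up 397.0072 (V=163.9908), down 234.0565 (V=1.0401). Price 105.2770; hedge Δ=1.0000, bond B=-190.9970.
  t=1,j=0: stock 130.3500 → up 174.6690 (V=-16.3280), down 102.9765 (V=-88.0205). Price -26.2050; hedge Δ=1.0000, bond B=-156.5550.
  t=1,j=1: stock 221.1000 → up 296.2740 (V=105.2770), down 174.6690 (V=-16.3280). Price 64.5450; hedge Δ=1.0000, bond B=-156.5550.
  t=0,j=0: stock 165.0000 → up 221.1000 (V=64.5450), down 130.3500 (V=-26.2050). Price 36.6763; hedge Δ=1.0000, bond B=-128.3237.
Each (Δ,B) replicates both successor values, so the strategy is self-financing and V0 is arbitrage-free.

(0,0): Delta=1.0000 Bond=-128.3237
(1,0): Delta=1.0000 Bond=-156.5550
(1,1): Delta=1.0000 Bond=-156.5550
(2,0): Delta=1.0000 Bond=-190.9970
(2,1): Delta=1.0000 Bond=-190.9970
(2,2): Delta=1.0000 Bond=-190.9970
(3,0): Delta=1.0000 Bond=-233.0164
(3,1): Delta=1.0000 Bond=-233.0164
(3,2): Delta=1.0000 Bond=-233.0164
(3,3): Delta=1.0000 Bond=-233.0164
V0=36.6763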